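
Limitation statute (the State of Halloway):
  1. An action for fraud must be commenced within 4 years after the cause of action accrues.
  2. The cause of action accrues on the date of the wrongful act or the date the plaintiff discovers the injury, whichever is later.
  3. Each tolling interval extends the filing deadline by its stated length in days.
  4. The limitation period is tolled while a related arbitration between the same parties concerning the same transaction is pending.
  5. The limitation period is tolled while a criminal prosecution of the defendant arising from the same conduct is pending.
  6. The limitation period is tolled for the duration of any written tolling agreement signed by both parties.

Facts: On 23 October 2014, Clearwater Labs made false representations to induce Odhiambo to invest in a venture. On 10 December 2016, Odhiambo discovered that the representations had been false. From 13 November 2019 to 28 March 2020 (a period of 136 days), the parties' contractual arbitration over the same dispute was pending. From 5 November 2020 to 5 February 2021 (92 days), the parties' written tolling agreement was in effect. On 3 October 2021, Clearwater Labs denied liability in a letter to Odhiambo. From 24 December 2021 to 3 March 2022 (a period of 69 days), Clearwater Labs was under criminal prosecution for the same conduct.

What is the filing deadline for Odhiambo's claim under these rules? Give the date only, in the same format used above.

26 July 2021

Because discovery on 10 December 2016 post-dates the 23 October 2014 act, accrual under the later-of rule falls on 10 December 2016.
The untolled deadline — 4 years after 10 December 2016 — is 10 December 2020.
Because the pending related arbitration ran from 13 November 2019 to 28 March 2020, the deadline is extended by 136 days to 25 April 2021.
The written tolling agreement from 5 November 2020 to 5 February 2021 tolled the period for 92 days, extending the deadline to 26 July 2021.
The pending criminal prosecution from 24 December 2021 to 3 March 2022 began after the period had already run on 26 July 2021, so it has no tolling effect.
None of the other events listed affects the running of the period under the stated rules.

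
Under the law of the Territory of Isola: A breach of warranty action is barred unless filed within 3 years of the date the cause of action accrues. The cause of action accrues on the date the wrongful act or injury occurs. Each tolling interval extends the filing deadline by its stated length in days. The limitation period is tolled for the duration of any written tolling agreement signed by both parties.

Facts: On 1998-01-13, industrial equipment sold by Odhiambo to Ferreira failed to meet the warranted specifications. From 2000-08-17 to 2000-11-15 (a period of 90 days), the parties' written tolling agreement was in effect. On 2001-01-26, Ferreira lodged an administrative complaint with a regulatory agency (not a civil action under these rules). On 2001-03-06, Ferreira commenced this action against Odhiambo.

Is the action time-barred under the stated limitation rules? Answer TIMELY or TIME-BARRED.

The claim accrued on 1998-01-13, when the wrongful act occurred.
Adding the 3 years base period to 1998-01-13 gives a deadline of 2001-01-13, before any tolling.
The written tolling agreement from 2000-08-17 to 2000-11-15 tolled the period for 90 days, extending the deadline to 2001-04-13.
Nothing else in the chronology tolls or restarts the period.
Ferreira filed on 2001-03-06, before the 2001-04-13 deadline, so the action is timely.

TIMELY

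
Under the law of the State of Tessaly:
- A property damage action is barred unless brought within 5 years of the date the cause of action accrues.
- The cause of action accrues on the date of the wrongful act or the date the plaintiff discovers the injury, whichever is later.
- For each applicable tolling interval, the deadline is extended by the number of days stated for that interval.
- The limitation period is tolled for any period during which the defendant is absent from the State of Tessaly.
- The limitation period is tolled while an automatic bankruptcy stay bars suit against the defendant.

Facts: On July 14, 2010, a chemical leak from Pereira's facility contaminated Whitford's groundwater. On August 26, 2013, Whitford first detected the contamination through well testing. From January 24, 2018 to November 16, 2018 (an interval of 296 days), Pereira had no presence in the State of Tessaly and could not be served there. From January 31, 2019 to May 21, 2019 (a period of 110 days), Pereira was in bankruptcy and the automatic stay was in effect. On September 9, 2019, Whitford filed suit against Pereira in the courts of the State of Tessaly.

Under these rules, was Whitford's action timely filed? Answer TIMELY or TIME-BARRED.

TIMELY

Taking the later of the act (July 14, 2010) and discovery (August 26, 2013), the claim accrued on August 26, 2013.
The untolled deadline — 5 years after August 26, 2013 — is August 26, 2018.
The period was tolled for 296 days by the defendant's absence from the jurisdiction (January 24, 2018 to November 16, 2018), pushing the deadline to June 18, 2019.
The automatic bankruptcy stay from January 31, 2019 to May 21, 2019 tolled the period for 110 days, extending the deadline to October 6, 2019.
The September 9, 2019 filing precedes the October 6, 2019 deadline; the claim is timely.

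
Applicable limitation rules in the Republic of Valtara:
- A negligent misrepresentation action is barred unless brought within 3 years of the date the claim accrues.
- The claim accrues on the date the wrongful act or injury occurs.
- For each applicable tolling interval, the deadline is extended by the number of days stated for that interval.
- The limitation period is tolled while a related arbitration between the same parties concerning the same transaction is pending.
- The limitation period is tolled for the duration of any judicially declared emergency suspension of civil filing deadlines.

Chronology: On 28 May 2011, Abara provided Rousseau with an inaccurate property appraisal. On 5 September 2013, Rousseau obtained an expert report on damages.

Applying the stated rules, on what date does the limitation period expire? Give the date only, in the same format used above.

The limitation period began to run on 28 May 2011.
The untolled deadline — 3 years after 28 May 2011 — is 28 May 2014.
None of the other events listed affects the running of the period under the stated rules.

28 May 2014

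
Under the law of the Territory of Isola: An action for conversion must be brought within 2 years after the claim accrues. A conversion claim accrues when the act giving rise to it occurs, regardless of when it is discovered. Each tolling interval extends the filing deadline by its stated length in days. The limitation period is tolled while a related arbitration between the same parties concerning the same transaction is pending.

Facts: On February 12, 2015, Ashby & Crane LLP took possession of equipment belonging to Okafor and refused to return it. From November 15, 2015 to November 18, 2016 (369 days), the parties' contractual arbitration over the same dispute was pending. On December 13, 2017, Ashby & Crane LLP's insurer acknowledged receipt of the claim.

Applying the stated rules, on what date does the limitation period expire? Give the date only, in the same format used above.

February 16, 2018

The claim accrued on February 12, 2015, when the wrongful act occurred.
The untolled deadline — 2 years after February 12, 2015 — is February 12, 2017.
The period was tolled for 369 days by the pending related arbitration (November 15, 2015 to November 18, 2016), pushing the deadline to February 16, 2018.
The other events in the timeline have no effect on the limitation period under the stated rules.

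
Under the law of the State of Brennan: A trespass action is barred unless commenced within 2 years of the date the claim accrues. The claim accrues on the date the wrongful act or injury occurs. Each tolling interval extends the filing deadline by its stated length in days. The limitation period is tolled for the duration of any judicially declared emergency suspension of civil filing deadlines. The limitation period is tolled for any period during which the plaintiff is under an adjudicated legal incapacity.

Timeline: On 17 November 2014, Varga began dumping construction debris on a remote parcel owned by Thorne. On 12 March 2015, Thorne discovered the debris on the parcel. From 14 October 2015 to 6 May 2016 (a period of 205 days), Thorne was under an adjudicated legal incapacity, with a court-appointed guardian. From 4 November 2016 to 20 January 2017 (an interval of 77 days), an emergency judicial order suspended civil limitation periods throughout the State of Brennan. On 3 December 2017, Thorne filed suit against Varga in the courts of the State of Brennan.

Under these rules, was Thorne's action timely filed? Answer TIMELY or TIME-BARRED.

TIME-BARRED

Because the rule ties accrual to occurrence, the claim accrued on 17 November 2014, not on the 12 March 2015 discovery date.
The untolled deadline — 2 years after 17 November 2014 — is 17 November 2016.
The period was tolled for 205 days by the plaintiff's legal incapacity (14 October 2015 to 6 May 2016), pushing the deadline to 10 June 2017.
The emergency suspension of filing deadlines from 4 November 2016 to 20 January 2017 tolled the period for 77 days, extending the deadline to 26 August 2017.
The 3 December 2017 filing falls after the 26 August 2017 deadline; the claim is time-barred.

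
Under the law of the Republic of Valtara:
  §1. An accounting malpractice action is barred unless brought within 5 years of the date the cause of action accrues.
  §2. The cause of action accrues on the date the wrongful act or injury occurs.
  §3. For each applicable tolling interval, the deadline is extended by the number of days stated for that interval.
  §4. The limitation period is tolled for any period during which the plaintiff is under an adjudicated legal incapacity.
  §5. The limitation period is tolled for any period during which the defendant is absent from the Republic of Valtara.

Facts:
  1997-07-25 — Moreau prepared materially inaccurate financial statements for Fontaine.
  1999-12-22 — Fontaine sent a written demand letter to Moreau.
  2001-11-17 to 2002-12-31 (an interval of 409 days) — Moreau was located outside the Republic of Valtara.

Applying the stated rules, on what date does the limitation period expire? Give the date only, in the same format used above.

The claim accrued on 1997-07-25, when the wrongful act occurred.
The untolled deadline — 5 years after 1997-07-25 — is 2002-07-25.
Because the defendant's absence from the jurisdiction ran from 2001-11-17 to 2002-12-31, the deadline is extended by 409 days to 2003-09-07.
The other events in the timeline have no effect on the limitation period under the stated rules.

2003-09-07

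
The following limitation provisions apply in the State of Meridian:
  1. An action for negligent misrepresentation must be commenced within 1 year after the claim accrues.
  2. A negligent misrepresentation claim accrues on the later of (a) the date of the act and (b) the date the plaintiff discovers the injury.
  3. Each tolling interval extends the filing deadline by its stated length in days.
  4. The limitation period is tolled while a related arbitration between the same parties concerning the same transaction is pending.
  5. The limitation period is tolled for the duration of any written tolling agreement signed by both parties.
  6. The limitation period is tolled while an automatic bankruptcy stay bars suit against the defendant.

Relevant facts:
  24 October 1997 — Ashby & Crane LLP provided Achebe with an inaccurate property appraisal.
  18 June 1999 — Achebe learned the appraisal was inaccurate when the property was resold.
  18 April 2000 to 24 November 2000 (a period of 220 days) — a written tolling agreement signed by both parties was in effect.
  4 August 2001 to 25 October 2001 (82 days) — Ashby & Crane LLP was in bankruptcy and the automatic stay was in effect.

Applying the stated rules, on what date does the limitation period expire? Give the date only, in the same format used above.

The claim accrued on 18 June 1999 — the later of the 24 October 1997 act and the 18 June 1999 discovery.
1 year from 18 June 1999 is 18 June 2000.
The written tolling agreement from 18 April 2000 to 24 November 2000 tolled the period for 220 days, extending the deadline to 24 January 2001.
By the time the automatic bankruptcy stay began on 4 August 2001, the limitation period had already expired on 24 January 2001; that interval cannot revive it.

24 January 2001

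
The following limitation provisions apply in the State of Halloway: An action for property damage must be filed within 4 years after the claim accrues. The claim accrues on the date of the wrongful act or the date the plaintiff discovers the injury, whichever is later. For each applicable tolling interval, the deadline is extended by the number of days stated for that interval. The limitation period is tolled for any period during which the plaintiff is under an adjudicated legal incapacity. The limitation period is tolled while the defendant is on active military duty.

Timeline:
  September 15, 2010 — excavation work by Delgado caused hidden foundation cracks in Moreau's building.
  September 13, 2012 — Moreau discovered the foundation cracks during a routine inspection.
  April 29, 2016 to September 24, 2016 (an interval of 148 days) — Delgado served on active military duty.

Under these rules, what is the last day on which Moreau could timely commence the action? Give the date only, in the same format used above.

Because discovery on September 13, 2012 post-dates the September 15, 2010 act, accrual under the later-of rule falls on September 13, 2012.
4 years from September 13, 2012 is September 13, 2016.
The defendant's active military service from April 29, 2016 to September 24, 2016 tolled the period for 148 days, extending the deadline to February 8, 2017.

February 8, 2017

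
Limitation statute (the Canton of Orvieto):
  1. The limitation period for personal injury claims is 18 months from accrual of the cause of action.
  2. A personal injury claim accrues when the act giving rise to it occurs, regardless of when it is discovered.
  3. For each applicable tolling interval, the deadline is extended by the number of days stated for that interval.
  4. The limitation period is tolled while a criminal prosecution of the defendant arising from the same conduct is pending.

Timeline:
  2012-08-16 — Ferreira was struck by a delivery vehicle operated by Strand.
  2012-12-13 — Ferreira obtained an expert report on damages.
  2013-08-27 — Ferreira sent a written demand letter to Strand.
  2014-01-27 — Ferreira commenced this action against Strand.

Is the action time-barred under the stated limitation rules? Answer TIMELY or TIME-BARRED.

The limitation period began to run on 2012-08-16.
Adding the 18 months base period to 2012-08-16 gives a deadline of 2014-02-16, before any tolling.
The other events in the timeline have no effect on the limitation period under the stated rules.
Ferreira filed on 2014-01-27, before the 2014-02-16 deadline, so the action is timely.

TIMELY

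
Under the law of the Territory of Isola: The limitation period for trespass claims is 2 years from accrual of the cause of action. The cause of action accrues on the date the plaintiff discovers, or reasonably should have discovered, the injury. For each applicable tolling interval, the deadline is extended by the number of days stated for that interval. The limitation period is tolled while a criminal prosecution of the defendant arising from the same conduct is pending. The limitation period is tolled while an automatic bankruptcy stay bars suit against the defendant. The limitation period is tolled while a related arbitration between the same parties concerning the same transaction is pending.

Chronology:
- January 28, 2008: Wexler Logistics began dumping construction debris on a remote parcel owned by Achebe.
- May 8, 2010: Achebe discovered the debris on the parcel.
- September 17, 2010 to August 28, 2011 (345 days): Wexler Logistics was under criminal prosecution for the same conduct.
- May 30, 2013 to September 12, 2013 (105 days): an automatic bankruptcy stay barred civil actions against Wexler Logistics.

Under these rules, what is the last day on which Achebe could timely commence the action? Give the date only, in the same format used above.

Under the discovery rule, the claim accrued on May 8, 2010, when Achebe discovered the injury — not on the January 28, 2008 date of the underlying act.
The untolled deadline — 2 years after May 8, 2010 — is May 8, 2012.
The pending criminal prosecution from September 17, 2010 to August 28, 2011 tolled the period for 345 days, extending the deadline to April 18, 2013.
The automatic bankruptcy stay from May 30, 2013 to September 12, 2013 began after the period had already run on April 18, 2013, so it has no tolling effect.

April 18, 2013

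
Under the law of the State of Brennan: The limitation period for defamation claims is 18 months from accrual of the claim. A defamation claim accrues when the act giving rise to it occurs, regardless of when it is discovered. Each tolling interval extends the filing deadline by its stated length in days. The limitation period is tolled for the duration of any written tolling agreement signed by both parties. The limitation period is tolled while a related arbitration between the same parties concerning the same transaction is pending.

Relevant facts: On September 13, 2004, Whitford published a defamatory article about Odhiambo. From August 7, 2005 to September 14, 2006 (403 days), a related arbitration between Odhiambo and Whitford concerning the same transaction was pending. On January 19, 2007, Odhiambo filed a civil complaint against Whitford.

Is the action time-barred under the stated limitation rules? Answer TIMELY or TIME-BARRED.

The claim accrued on September 13, 2004, when the wrongful act occurred.
Adding the 18 months base period to September 13, 2004 gives a deadline of March 13, 2006, before any tolling.
Because the pending related arbitration ran from August 7, 2005 to September 14, 2006, the deadline is extended by 403 days to April 20, 2007.
Odhiambo filed on January 19, 2007, before the April 20, 2007 deadline, so the action is timely.

TIMELY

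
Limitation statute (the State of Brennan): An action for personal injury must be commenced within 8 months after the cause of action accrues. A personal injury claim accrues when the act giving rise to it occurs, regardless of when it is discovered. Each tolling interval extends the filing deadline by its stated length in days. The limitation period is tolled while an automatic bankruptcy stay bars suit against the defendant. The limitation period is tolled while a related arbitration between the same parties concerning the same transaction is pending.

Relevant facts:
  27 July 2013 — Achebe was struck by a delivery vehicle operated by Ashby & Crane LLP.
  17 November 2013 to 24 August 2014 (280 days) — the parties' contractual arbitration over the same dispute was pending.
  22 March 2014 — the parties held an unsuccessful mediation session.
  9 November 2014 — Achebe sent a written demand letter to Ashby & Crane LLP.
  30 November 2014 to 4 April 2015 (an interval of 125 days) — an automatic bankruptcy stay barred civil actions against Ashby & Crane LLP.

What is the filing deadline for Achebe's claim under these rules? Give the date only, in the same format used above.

6 May 2015

The limitation period began to run on 27 July 2013.
The untolled deadline — 8 months after 27 July 2013 — is 27 March 2014.
The pending related arbitration from 17 November 2013 to 24 August 2014 tolled the period for 280 days, extending the deadline to 1 January 2015.
Because the automatic bankruptcy stay ran from 30 November 2014 to 4 April 2015, the deadline is extended by 125 days to 6 May 2015.
None of the other events listed affects the running of the period under the stated rules.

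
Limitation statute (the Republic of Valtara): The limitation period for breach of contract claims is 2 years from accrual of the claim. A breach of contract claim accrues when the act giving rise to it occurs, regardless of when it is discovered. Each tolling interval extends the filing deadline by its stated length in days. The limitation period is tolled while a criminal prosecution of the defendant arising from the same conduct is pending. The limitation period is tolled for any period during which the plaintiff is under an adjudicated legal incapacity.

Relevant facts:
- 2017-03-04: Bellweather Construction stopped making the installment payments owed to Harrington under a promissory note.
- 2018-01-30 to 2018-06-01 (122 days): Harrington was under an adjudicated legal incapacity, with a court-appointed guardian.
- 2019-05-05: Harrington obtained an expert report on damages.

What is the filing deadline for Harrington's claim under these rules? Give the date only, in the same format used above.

The claim accrued on 2017-03-04, the date of the act.
The untolled deadline — 2 years after 2017-03-04 — is 2019-03-04.
Because the plaintiff's legal incapacity ran from 2018-01-30 to 2018-06-01, the deadline is extended by 122 days to 2019-07-04.
The other events in the timeline have no effect on the limitation period under the stated rules.

2019-07-04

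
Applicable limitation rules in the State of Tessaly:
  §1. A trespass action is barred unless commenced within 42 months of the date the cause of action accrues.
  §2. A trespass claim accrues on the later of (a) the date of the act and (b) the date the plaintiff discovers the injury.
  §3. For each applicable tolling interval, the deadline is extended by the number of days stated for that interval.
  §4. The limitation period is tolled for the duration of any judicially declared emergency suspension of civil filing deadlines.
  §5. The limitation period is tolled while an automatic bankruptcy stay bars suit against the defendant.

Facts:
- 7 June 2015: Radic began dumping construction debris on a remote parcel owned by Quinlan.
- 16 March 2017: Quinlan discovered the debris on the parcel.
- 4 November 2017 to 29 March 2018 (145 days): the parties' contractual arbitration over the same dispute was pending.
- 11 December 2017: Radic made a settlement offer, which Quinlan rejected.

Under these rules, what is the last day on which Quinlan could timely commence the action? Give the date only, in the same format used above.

16 September 2020

Because discovery on 16 March 2017 post-dates the 7 June 2015 act, accrual under the later-of rule falls on 16 March 2017.
Adding the 42 months base period to 16 March 2017 gives a deadline of 16 September 2020, before any tolling.
Although a pending arbitration ran from 4 November 2017 to 29 March 2018, the stated rules do not make that a tolling event, so it is disregarded.
None of the other events listed affects the running of the period under the stated rules.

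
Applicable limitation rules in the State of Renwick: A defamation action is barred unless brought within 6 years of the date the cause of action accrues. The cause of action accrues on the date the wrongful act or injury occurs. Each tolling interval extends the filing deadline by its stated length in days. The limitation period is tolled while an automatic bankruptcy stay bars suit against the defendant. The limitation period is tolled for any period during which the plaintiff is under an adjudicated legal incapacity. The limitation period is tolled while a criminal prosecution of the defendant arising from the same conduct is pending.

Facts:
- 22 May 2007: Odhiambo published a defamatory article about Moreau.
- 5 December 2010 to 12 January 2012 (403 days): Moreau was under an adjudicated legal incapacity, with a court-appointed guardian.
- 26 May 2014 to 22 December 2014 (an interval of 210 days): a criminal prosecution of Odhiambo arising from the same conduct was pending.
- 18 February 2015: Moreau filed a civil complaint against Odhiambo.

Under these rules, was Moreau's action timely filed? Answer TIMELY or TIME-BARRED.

The limitation period began to run on 22 May 2007.
6 years from 22 May 2007 is 22 May 2013.
Because the plaintiff's legal incapacity ran from 5 December 2010 to 12 January 2012, the deadline is extended by 403 days to 29 June 2014.
The period was tolled for 210 days by the pending criminal prosecution (26 May 2014 to 22 December 2014), pushing the deadline to 25 January 2015.
The 18 February 2015 filing falls after the 25 January 2015 deadline; the claim is time-barred.

TIME-BARRED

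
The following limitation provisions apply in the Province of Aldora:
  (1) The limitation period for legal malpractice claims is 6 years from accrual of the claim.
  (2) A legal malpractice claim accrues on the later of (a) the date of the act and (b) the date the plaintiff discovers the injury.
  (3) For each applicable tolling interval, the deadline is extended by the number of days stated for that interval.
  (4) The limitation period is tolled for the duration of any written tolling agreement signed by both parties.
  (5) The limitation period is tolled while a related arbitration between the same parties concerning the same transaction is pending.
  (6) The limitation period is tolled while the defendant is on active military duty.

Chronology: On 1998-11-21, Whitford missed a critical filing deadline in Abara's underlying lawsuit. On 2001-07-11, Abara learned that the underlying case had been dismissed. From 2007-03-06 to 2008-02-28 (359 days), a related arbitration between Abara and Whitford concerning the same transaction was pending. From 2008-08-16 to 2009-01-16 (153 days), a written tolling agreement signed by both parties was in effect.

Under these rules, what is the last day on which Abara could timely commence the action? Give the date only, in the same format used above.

Because discovery on 2001-07-11 post-dates the 1998-11-21 act, accrual under the later-of rule falls on 2001-07-11.
6 years from 2001-07-11 is 2007-07-11.
The period was tolled for 359 days by the pending related arbitration (2007-03-06 to 2008-02-28), pushing the deadline to 2008-07-04.
By the time the written tolling agreement began on 2008-08-16, the limitation period had already expired on 2008-07-04; that interval cannot revive it.

2008-07-04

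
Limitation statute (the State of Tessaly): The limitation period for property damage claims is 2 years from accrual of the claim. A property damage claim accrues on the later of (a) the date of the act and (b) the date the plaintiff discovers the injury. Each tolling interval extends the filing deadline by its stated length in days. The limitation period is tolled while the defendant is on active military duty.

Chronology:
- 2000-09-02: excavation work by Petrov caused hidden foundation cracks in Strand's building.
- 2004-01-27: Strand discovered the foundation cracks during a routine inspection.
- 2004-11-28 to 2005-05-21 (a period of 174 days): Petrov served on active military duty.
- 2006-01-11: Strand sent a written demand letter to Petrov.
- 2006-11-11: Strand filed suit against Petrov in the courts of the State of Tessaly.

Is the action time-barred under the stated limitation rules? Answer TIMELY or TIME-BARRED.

TIME-BARRED

Because discovery on 2004-01-27 post-dates the 2000-09-02 act, accrual under the later-of rule falls on 2004-01-27.
The untolled deadline — 2 years after 2004-01-27 — is 2006-01-27.
The defendant's active military service from 2004-11-28 to 2005-05-21 tolled the period for 174 days, extending the deadline to 2006-07-20.
Nothing else in the chronology tolls or restarts the period.
The 2006-11-11 filing falls after the 2006-07-20 deadline; the claim is time-barred.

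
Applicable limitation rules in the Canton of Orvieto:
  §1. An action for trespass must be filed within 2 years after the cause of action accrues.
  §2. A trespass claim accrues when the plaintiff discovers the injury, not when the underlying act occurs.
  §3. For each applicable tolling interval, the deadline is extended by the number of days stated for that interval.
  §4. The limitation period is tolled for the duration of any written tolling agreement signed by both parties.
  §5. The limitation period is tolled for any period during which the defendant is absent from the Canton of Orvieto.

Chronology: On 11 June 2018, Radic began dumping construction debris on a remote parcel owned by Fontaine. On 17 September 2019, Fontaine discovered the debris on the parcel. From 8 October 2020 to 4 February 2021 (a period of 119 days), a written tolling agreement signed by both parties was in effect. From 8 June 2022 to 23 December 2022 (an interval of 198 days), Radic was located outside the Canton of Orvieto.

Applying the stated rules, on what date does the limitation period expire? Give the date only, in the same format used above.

14 January 2022

Accrual is tied to discovery, so the period began on 17 September 2019 rather than on 11 June 2018 when the act occurred.
The untolled deadline — 2 years after 17 September 2019 — is 17 September 2021.
Because the written tolling agreement ran from 8 October 2020 to 4 February 2021, the deadline is extended by 119 days to 14 January 2022.
The defendant's absence from the jurisdiction starting 8 June 2022 came too late — the period had run on 14 January 2022 — and so does not extend the deadline.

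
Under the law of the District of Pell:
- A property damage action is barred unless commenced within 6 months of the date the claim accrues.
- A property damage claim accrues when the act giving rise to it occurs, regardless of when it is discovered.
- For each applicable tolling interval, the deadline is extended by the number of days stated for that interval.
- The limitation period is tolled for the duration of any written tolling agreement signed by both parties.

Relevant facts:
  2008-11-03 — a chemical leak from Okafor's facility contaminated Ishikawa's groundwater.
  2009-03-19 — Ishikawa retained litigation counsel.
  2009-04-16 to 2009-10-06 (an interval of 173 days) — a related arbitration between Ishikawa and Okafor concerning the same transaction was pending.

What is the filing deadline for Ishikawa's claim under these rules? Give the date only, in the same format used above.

The claim accrued on 2008-11-03, when the wrongful act occurred.
6 months from 2008-11-03 is 2009-05-03.
Although a pending arbitration ran from 2009-04-16 to 2009-10-06, the stated rules do not make that a tolling event, so it is disregarded.
Nothing else in the chronology tolls or restarts the period.

2009-05-03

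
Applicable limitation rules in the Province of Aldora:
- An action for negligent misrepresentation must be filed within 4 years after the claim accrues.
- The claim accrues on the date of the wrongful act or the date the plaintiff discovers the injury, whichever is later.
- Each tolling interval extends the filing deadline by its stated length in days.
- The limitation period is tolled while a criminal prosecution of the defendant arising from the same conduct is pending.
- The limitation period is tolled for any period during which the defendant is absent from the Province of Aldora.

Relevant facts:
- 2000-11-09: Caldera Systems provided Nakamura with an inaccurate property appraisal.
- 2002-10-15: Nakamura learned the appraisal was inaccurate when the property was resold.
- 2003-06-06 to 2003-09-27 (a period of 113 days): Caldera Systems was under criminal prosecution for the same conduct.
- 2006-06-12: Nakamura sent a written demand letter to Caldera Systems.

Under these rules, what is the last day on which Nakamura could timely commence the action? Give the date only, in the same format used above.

Because discovery on 2002-10-15 post-dates the 2000-11-09 act, accrual under the later-of rule falls on 2002-10-15.
4 years from 2002-10-15 is 2006-10-15.
Because the pending criminal prosecution ran from 2003-06-06 to 2003-09-27, the deadline is extended by 113 days to 2007-02-05.
The other events in the timeline have no effect on the limitation period under the stated rules.

2007-02-05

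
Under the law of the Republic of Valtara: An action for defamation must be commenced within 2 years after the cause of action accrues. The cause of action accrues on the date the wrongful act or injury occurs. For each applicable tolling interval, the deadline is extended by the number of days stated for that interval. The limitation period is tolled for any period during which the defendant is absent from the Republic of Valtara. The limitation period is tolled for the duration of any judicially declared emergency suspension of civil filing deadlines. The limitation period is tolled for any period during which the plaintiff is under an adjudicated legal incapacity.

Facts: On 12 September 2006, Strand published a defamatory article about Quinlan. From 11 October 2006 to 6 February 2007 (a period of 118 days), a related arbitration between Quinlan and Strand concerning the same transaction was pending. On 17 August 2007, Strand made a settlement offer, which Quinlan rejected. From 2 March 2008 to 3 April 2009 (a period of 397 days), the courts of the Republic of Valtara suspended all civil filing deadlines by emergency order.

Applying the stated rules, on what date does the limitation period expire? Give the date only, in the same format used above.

14 October 2009

The cause of action accrued on 12 September 2006, the date of the act.
Adding the 2 years base period to 12 September 2006 gives a deadline of 12 September 2008, before any tolling.
The period was tolled for 397 days by the emergency suspension of filing deadlines (2 March 2008 to 3 April 2009), pushing the deadline to 14 October 2009.
Although a pending arbitration ran from 11 October 2006 to 6 February 2007, the stated rules do not make that a tolling event, so it is disregarded.
The other events in the timeline have no effect on the limitation period under the stated rules.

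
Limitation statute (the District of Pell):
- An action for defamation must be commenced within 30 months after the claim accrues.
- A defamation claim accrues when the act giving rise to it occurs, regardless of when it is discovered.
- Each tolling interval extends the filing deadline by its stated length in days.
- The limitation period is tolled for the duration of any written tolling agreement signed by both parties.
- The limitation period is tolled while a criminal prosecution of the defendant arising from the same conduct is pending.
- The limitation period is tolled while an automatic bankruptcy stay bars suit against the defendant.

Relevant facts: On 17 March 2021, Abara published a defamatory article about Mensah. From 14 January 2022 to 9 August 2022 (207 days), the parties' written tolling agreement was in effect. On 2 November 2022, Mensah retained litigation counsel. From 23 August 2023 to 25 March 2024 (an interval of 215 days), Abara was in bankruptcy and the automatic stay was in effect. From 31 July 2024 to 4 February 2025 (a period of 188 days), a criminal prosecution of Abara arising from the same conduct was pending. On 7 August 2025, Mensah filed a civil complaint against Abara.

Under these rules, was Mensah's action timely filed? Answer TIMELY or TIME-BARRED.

The limitation period began to run on 17 March 2021.
Adding the 30 months base period to 17 March 2021 gives a deadline of 17 September 2023, before any tolling.
Because the written tolling agreement ran from 14 January 2022 to 9 August 2022, the deadline is extended by 207 days to 11 April 2024.
Because the automatic bankruptcy stay ran from 23 August 2023 to 25 March 2024, the deadline is extended by 215 days to 12 November 2024.
Because the pending criminal prosecution ran from 31 July 2024 to 4 February 2025, the deadline is extended by 188 days to 19 May 2025.
None of the other events listed affects the running of the period under the stated rules.
The 7 August 2025 filing falls after the 19 May 2025 deadline; the claim is time-barred.

TIME-BARRED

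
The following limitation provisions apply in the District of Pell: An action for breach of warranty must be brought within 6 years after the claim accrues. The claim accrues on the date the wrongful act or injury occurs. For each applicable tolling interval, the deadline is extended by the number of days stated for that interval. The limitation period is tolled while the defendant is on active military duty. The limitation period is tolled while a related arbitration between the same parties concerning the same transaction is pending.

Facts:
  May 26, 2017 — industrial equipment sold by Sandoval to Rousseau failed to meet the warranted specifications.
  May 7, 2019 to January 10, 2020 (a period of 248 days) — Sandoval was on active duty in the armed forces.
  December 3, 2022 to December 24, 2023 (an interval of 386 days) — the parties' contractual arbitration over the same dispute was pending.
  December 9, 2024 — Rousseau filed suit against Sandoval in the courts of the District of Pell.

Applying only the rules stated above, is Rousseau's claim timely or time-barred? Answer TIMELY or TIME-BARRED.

The claim accrued on May 26, 2017, the date of the act.
6 years from May 26, 2017 is May 26, 2023.
The period was tolled for 248 days by the defendant's active military service (May 7, 2019 to January 10, 2020), pushing the deadline to January 29, 2024.
The pending related arbitration from December 3, 2022 to December 24, 2023 tolled the period for 386 days, extending the deadline to February 18, 2025.
Filing on December 9, 2024 beat the February 18, 2025 deadline — the action is timely.

TIMELY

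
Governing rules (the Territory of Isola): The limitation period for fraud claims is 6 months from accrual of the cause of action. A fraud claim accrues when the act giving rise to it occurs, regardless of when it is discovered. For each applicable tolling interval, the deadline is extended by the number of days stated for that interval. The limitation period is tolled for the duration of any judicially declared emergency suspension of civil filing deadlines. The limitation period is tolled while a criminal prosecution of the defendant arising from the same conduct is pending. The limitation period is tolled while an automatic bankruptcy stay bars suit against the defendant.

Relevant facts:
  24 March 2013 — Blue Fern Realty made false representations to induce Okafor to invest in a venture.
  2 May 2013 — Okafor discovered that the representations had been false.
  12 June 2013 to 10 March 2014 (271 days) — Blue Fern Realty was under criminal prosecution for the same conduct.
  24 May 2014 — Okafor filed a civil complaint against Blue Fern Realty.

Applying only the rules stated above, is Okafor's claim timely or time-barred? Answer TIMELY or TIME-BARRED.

The claim accrued on 24 March 2013, when the wrongful act occurred; under the stated occurrence rule the 2 May 2013 discovery does not delay accrual.
Adding the 6 months base period to 24 March 2013 gives a deadline of 24 September 2013, before any tolling.
Because the pending criminal prosecution ran from 12 June 2013 to 10 March 2014, the deadline is extended by 271 days to 22 June 2014.
Okafor filed on 24 May 2014, before the 22 June 2014 deadline, so the action is timely.

TIMELY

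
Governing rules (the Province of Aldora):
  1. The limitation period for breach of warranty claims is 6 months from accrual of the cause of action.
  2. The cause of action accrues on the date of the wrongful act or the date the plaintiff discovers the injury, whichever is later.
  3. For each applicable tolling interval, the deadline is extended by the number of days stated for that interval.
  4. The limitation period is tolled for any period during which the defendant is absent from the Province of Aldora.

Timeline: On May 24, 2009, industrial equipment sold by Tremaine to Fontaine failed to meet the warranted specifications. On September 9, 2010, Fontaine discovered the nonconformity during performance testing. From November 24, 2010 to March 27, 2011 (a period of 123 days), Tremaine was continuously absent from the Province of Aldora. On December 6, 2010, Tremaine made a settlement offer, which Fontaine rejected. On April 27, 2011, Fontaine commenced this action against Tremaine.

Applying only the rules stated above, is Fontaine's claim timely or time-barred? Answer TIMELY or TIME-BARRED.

TIMELY

The claim accrued on September 9, 2010 — the later of the May 24, 2009 act and the September 9, 2010 discovery.
The untolled deadline — 6 months after September 9, 2010 — is March 9, 2011.
The period was tolled for 123 days by the defendant's absence from the jurisdiction (November 24, 2010 to March 27, 2011), pushing the deadline to July 10, 2011.
The other events in the timeline have no effect on the limitation period under the stated rules.
Filing on April 27, 2011 beat the July 10, 2011 deadline — the action is timely.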